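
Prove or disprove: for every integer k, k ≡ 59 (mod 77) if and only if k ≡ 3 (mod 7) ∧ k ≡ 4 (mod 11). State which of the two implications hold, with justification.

Both directions hold.

(→) Suppose k ≡ 59 (mod 77); write k = 77j + 59. Since 7 ∣ 77, reducing mod 7 gives k ≡ 59 ≡ 3 (mod 7); since 11 ∣ 77, reducing mod 11 gives k ≡ 59 ≡ 4 (mod 11).

(←) Conversely, if k ≡ 3 (mod 7) and k ≡ 4 (mod 11), then by the Chinese remainder theorem k ≡ 59 (mod 77). This is exactly k ≡ 59 (mod 77).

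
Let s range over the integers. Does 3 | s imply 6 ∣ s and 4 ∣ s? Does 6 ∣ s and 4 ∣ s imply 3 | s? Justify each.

Converse. Suppose 6 ∣ s and 4 ∣ s. Any common multiple of 6 and 4 is a multiple of their lcm; here lcm(6, 4) = 6·4/gcd(6, 4) = 24/2 = 12, so 12 ∣ s. Since 3 ∣ 12, it follows that 3 ∣ s.

Forward direction. This fails: take s = 3. Certainly 3 ∣ 3, but 6 ∤ 3.

Only the reverse direction holds.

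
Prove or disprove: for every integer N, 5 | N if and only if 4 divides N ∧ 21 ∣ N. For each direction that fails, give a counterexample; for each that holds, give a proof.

(⇒) fails and (⇐) fails.

(⇒) This fails: take N = 5. Certainly 5 ∣ 5, but 4 ∤ 5.

(⇐) This fails: take N = 84. Both 4 ∣ 84 and 21 ∣ 84, yet 84 is not a multiple of 5 (since 84 = 16·5 + 4), so 5 ∤ 84.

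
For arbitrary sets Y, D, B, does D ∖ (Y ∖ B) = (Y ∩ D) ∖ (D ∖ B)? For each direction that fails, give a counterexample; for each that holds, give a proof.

Reverse inclusion. Let x ∈ (Y ∩ D) ∖ (D ∖ B). Then x ∈ Y ∩ D ∩ B, from which x ∈ D ∖ (Y ∖ B).

Forward inclusion. This inclusion fails. Take Y = ∅, D = {1}, B = ∅; then 1 ∈ D ∖ (Y ∖ B) but 1 ∉ (Y ∩ D) ∖ (D ∖ B).

Only the reverse inclusion holds.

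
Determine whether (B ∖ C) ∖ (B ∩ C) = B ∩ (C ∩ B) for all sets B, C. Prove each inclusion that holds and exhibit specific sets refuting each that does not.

(⟹) This inclusion fails. Take B = {1}, C = ∅; then 1 ∈ (B ∖ C) ∖ (B ∩ C) but 1 ∉ B ∩ (C ∩ B).

(⟸) This inclusion fails. Take B = {1}, C = {1}; then 1 ∈ B ∩ (C ∩ B) but 1 ∉ (B ∖ C) ∖ (B ∩ C).

Neither inclusion holds.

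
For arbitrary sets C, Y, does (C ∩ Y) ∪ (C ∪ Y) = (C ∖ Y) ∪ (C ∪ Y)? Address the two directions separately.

Both inclusions hold.

(⊆) Let x ∈ (C ∩ Y) ∪ (C ∪ Y). Then either x ∈ C and x ∉ Y; or x ∈ Y and x ∉ C; or x ∈ C ∩ Y. In each case x ∈ (C ∖ Y) ∪ (C ∪ Y), so (C ∩ Y) ∪ (C ∪ Y) ⊆ (C ∖ Y) ∪ (C ∪ Y).

(⊇) Let x ∈ (C ∖ Y) ∪ (C ∪ Y). Then either x ∈ C and x ∉ Y; or x ∈ Y and x ∉ C; or x ∈ C ∩ Y. In each case x ∈ (C ∩ Y) ∪ (C ∪ Y), so (C ∖ Y) ∪ (C ∪ Y) ⊆ (C ∩ Y) ∪ (C ∪ Y).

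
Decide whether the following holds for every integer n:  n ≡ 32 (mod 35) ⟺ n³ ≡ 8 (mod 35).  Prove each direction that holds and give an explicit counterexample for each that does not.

(⇒) Suppose n ≡ 32 (mod 35). Write n = 35j + 32. Then (35j + 32)³ = 42875j³ + 117600j² + 107520j + 32768 = 35(1225j³ + 3360j² + 3072j + 936) + 8, so n³ ≡ 8 (mod 35).

(⇐) This fails: take n = 2. Then 2³ = 8 ≡ 8 (mod 35), yet 2 ≡ 2 (mod 35), not 32.

The forward direction holds; the converse fails.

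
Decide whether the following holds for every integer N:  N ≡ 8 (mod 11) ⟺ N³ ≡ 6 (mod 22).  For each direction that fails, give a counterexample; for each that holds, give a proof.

Forward direction. This fails: take N = 19. Then 19 ≡ 8 (mod 11), but 19³ = 6859 ≡ 17 (mod 22), not 6.

Converse. The residues r modulo 22 with r³ ≡ 6 (mod 22) are exactly {8}, and each is ≡ 8 (mod 11).

Not equivalent: only (⇐) holds.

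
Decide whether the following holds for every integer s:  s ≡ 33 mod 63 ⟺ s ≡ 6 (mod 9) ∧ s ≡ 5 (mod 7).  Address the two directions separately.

Forward direction. Suppose s ≡ 33 (mod 63); write s = 63j + 33. Since 9 ∣ 63, reducing mod 9 gives s ≡ 33 ≡ 6 (mod 9); since 7 ∣ 63, reducing mod 7 gives s ≡ 33 ≡ 5 (mod 7).

Converse. If s ≡ 6 (mod 9) and s ≡ 5 (mod 7), then by the Chinese remainder theorem s ≡ 33 (mod 63). This is exactly s ≡ 33 (mod 63).

Both directions hold.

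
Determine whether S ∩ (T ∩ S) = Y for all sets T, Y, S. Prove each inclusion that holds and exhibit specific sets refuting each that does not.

(⟹) This inclusion fails. Take T = {1}, Y = ∅, S = {1}; then 1 ∈ S ∩ (T ∩ S) but 1 ∉ Y.

(⟸) This inclusion fails. Take T = ∅, Y = {1}, S = ∅; then 1 ∈ Y but 1 ∉ S ∩ (T ∩ S).

Both inclusions fail.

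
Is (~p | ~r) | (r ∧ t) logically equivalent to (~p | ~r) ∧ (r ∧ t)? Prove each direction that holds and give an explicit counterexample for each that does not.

Not equivalent: only (⇐) holds.

[⇒] This fails. Under p = F, t = F, r = F, the left side is true but the right side is false.

[⇐] Assume the antecedent. If p is true, the antecedent cannot hold. If p is false, (~p | ~r) | (r ∧ t) reduces to true regardless of the other variables. Either way (~p | ~r) | (r ∧ t) holds.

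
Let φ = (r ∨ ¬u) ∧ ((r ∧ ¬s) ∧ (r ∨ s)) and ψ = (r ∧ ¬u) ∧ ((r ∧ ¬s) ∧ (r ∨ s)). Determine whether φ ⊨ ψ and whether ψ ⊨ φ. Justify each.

Only the reverse direction holds.

Forward direction. This fails. Under u = T, r = T, s = F, the left side is true but the right side is false.

Converse. Assume the antecedent. If u is true, the antecedent cannot hold. If u is false, the antecedent forces (u = F, r = T, s = F), and the consequent holds there. Either way the consequent holds.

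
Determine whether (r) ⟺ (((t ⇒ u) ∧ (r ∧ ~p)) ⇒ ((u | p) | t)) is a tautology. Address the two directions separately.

(→) This fails. Under p = F, t = F, r = T, u = F, the left side is true but the right side is false.

(←) This fails. Under p = F, t = F, r = F, u = F, the left side is false but the right side is true.

Neither implication holds.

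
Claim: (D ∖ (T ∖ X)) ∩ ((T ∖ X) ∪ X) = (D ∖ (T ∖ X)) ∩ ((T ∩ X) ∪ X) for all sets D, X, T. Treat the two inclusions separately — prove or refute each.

Both inclusions hold.

(⊇) Let x ∈ (D ∖ (T ∖ X)) ∩ ((T ∩ X) ∪ X). Then either x ∈ D ∩ X and x ∉ T; or x ∈ D ∩ X ∩ T. In each case x ∈ (D ∖ (T ∖ X)) ∩ ((T ∖ X) ∪ X), so (D ∖ (T ∖ X)) ∩ ((T ∩ X) ∪ X) ⊆ (D ∖ (T ∖ X)) ∩ ((T ∖ X) ∪ X).

(⊆) Let x ∈ (D ∖ (T ∖ X)) ∩ ((T ∖ X) ∪ X). Then either x ∈ D ∩ X and x ∉ T; or x ∈ D ∩ X ∩ T. In each case x ∈ (D ∖ (T ∖ X)) ∩ ((T ∩ X) ∪ X), so (D ∖ (T ∖ X)) ∩ ((T ∖ X) ∪ X) ⊆ (D ∖ (T ∖ X)) ∩ ((T ∩ X) ∪ X).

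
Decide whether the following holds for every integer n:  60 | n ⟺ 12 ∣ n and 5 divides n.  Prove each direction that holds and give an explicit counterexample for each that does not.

Both directions hold; the statement is true.

(←) Suppose 12 ∣ n and 5 ∣ n. Any common multiple of 12 and 5 is a multiple of their lcm; here gcd(12, 5) = 1, so lcm(12, 5) = 12·5 = 60, so 60 ∣ n.

(→) If 60 ∣ n, write n = 60q. Since 60 = 5·12, n = 12·(5q), so 12 ∣ n; and since 60 = 12·5, n = 5·(12q), so 5 ∣ n.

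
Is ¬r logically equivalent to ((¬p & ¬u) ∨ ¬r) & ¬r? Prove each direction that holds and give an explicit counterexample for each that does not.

(⇒) Assume the antecedent. If r is true, the antecedent cannot hold. If r is false, ((¬p & ¬u) ∨ ¬r) & ¬r reduces to true regardless of the other variables. Either way ((¬p & ¬u) ∨ ¬r) & ¬r holds.

(⇐) Assume the antecedent. If r is true, the antecedent cannot hold. If r is false, ¬r reduces to true regardless of the other variables. Either way ¬r holds.

The biconditional holds.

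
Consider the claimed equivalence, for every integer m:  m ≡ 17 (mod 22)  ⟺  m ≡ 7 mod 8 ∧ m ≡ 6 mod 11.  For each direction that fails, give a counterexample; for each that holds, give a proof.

(⇒) fails; (⇐) holds.

(←) If m ≡ 7 (mod 8) and m ≡ 6 (mod 11), then by the Chinese remainder theorem m ≡ 39 (mod 88). Since 39 ≡ 17 (mod 22) and 22 ∣ 88, we get m ≡ 17 (mod 22).

(→) This fails: m = 17 gives 17 ≡ 17 (mod 22) but 17 ≡ 1 (mod 8), so the conjunction on the right does not hold.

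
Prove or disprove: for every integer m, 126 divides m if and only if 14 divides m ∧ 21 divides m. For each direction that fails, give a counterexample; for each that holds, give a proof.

Only the forward implication holds.

Forward direction. If 126 ∣ m, write m = 126q. Since 126 = 9·14, m = 14·(9q), so 14 ∣ m; and since 126 = 6·21, m = 21·(6q), so 21 ∣ m.

Converse. This fails: take m = 42. Both 14 ∣ 42 and 21 ∣ 42, yet 42 is not a multiple of 126 (since 42 = 0·126 + 42), so 126 ∤ 42.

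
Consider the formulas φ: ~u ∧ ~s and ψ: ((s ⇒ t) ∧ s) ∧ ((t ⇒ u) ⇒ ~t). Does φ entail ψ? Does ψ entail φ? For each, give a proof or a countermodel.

Both directions fail.

(⟹) This fails. Under u = F, s = F, t = F, the left side is true but the right side is false.

(⟸) This fails. Under u = F, s = T, t = T, the left side is false but the right side is true.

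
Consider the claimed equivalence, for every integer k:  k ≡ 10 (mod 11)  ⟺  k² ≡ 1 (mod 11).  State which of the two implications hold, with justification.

[⇐] This fails: take k = 1. Then 1² = 1 ≡ 1 (mod 11), yet 1 ≡ 1 (mod 11), not 10.

[⇒] Suppose k ≡ 10 (mod 11). Write k = 11j + 10. Then (11j + 10)² = 121j² + 220j + 100 = 11(11j² + 20j + 9) + 1, so k² ≡ 1 (mod 11).

The forward direction holds; the converse fails.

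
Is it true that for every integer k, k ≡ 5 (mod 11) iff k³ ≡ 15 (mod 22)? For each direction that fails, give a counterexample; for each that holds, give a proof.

(⇐) The residues r modulo 22 with r³ ≡ 15 (mod 22) are exactly {5}, and each is ≡ 5 (mod 11).

(⇒) This fails: take k = 16. Then 16 ≡ 5 (mod 11), but 16³ = 4096 ≡ 4 (mod 22), not 15.

(⇒) fails; (⇐) holds.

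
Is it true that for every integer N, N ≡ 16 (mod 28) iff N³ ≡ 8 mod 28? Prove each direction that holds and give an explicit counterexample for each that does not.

[⇒] Suppose N ≡ 16 (mod 28). Write N = 28j + 16. Then (28j + 16)³ = 21952j³ + 37632j² + 21504j + 4096 = 28(784j³ + 1344j² + 768j + 146) + 8, so N³ ≡ 8 (mod 28).

[⇐] This fails: take N = 2. Then 2³ = 8 ≡ 8 (mod 28), yet 2 ≡ 2 (mod 28), not 16.

(⇒) holds; (⇐) fails.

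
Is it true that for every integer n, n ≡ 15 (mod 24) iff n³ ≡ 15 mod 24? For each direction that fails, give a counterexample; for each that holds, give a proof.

Both directions hold; the statement is true.

(⇐) Suppose n³ ≡ 15 (mod 24). The only residue r in {0, …, 23} with r³ ≡ 15 (mod 24) is r = 15, so n ≡ 15 (mod 24).

(⇒) Suppose n ≡ 15 (mod 24). Write n = 24j + 15. Then (24j + 15)³ = 13824j³ + 25920j² + 16200j + 3375 = 24(576j³ + 1080j² + 675j + 140) + 15, so n³ ≡ 15 (mod 24).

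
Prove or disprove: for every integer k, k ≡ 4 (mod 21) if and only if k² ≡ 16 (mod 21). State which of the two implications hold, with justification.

(→) Suppose k ≡ 4 (mod 21). Write k = 21j + 4. Then (21j + 4)² = 441j² + 168j + 16 = 21(21j² + 8j) + 16, so k² ≡ 16 (mod 21).

(←) This fails: take k = 10. Then 10² = 100 ≡ 16 (mod 21), yet 10 ≡ 10 (mod 21), not 4.

(⇒) holds; (⇐) fails.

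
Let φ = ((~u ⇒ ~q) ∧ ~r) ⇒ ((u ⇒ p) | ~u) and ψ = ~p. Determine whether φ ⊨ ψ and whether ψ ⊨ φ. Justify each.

Neither implication holds.

(⟹) This fails. Under r = F, p = T, q = F, u = F, the left side is true but the right side is false.

(⟸) This fails. Under r = F, p = F, q = F, u = T, the left side is false but the right side is true.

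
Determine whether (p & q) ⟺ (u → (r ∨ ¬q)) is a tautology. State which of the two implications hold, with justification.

Neither direction holds.

[⇒] This fails. Under q = T, p = T, u = T, r = F, the left side is true but the right side is false.

[⇐] This fails. Under q = F, p = F, u = F, r = F, the left side is false but the right side is true.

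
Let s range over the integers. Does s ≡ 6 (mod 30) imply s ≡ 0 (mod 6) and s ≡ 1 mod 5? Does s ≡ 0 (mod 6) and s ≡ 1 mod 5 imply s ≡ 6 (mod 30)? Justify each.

Both implications hold.

(→) Suppose s ≡ 6 (mod 30); write s = 30j + 6. Since 6 ∣ 30, reducing mod 6 gives s ≡ 6 ≡ 0 (mod 6); since 5 ∣ 30, reducing mod 5 gives s ≡ 6 ≡ 1 (mod 5).

(←) Conversely, if s ≡ 0 (mod 6) and s ≡ 1 (mod 5), then by the Chinese remainder theorem s ≡ 6 (mod 30). This is exactly s ≡ 6 (mod 30).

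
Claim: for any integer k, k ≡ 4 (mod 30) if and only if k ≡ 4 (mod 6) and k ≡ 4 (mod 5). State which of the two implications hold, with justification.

Equivalent; both directions hold.

(⇒) Suppose k ≡ 4 (mod 30); write k = 30j + 4. Since 6 ∣ 30, reducing mod 6 gives k ≡ 4 (mod 6); since 5 ∣ 30, reducing mod 5 gives k ≡ 4 (mod 5).

(⇐) Conversely, if k ≡ 4 (mod 6) and k ≡ 4 (mod 5), then by the Chinese remainder theorem k ≡ 4 (mod 30). This is exactly k ≡ 4 (mod 30).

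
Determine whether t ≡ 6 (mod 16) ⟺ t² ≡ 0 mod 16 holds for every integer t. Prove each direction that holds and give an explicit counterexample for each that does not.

Both directions fail.

(⟹) This fails: take t = 6. Then 6 ≡ 6 (mod 16), but 6² = 36 ≡ 4 (mod 16), not 0.

(⟸) This fails: take t = 0. Then 0² = 0 ≡ 0 (mod 16), yet 0 ≡ 0 (mod 16), not 6.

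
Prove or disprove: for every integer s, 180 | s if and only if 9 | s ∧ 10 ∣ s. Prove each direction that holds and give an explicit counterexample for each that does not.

(⟹) If 180 ∣ s, write s = 180q. Since 180 = 20·9, s = 9·(20q), so 9 ∣ s; and since 180 = 18·10, s = 10·(18q), so 10 ∣ s.

(⟸) This fails: take s = 90. Both 9 ∣ 90 and 10 ∣ 90, yet 90 is not a multiple of 180 (since 90 = 0·180 + 90), so 180 ∤ 90.

Only the forward direction holds.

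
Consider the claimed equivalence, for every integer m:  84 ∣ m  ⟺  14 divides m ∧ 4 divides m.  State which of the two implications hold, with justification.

(⇐) This fails: take m = 28. Both 14 ∣ 28 and 4 ∣ 28, yet 28 is not a multiple of 84 (since 28 = 0·84 + 28), so 84 ∤ 28.

(⇒) If 84 ∣ m, write m = 84q. Since 84 = 6·14, m = 14·(6q), so 14 ∣ m; and since 84 = 21·4, m = 4·(21q), so 4 ∣ m.

(⇒) holds; (⇐) fails.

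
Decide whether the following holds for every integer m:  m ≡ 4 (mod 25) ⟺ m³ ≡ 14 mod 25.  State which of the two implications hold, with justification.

Both directions hold; the statement is true.

[⇒] Suppose m ≡ 4 (mod 25). Write m = 25j + 4. Then (25j + 4)³ = 15625j³ + 7500j² + 1200j + 64 = 25(625j³ + 300j² + 48j + 2) + 14, so m³ ≡ 14 (mod 25).

[⇐] Conversely, suppose m³ ≡ 14 (mod 25). The only residue r in {0, …, 24} with r³ ≡ 14 (mod 25) is r = 4, so m ≡ 4 (mod 25).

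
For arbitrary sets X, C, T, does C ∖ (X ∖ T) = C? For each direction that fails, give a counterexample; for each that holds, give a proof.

(⟹) Let x ∈ C ∖ (X ∖ T). Then either x ∈ C and x ∉ X, T; or x ∈ C ∩ T and x ∉ X; or x ∈ X ∩ C ∩ T. In each case x ∈ C, so C ∖ (X ∖ T) ⊆ C.

(⟸) This inclusion fails. Take X = {1}, C = {1}, T = ∅; then 1 ∈ C but 1 ∉ C ∖ (X ∖ T).

(⊆) holds; (⊇) fails.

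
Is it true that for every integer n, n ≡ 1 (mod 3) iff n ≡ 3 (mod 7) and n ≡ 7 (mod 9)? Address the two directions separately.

Not equivalent: only (⇐) holds.

(⇒) This fails: n = 1 gives 1 ≡ 1 (mod 3) but 1 ≡ 1 (mod 7), so the conjunction on the right does not hold.

(⇐) Conversely, if n ≡ 3 (mod 7) and n ≡ 7 (mod 9), then by the Chinese remainder theorem n ≡ 52 (mod 63). Since 52 ≡ 1 (mod 3) and 3 ∣ 63, we get n ≡ 1 (mod 3).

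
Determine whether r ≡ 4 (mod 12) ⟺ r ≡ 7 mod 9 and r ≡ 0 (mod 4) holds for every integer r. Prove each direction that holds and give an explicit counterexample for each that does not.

(⟹) This fails: r = 4 gives 4 ≡ 4 (mod 12) but 4 ≡ 4 (mod 9), so the conjunction on the right does not hold.

(⟸) Conversely, if r ≡ 7 (mod 9) and r ≡ 0 (mod 4), then by the Chinese remainder theorem r ≡ 16 (mod 36). Since 16 ≡ 4 (mod 12) and 12 ∣ 36, we get r ≡ 4 (mod 12).

Only the converse holds.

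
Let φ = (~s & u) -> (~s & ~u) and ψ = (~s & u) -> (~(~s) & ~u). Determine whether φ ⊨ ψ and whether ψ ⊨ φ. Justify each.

(⟹) Assume the antecedent. If u is true, the antecedent forces (u = T, s = T), and (~s & u) -> (~(~s) & ~u) holds there. If u is false, (~s & u) -> (~(~s) & ~u) reduces to true regardless of the other variables. Either way (~s & u) -> (~(~s) & ~u) holds.

(⟸) Assume the antecedent. If u is true, the antecedent forces (u = T, s = T), and (~s & u) -> (~s & ~u) holds there. If u is false, (~s & u) -> (~s & ~u) reduces to true regardless of the other variables. Either way (~s & u) -> (~s & ~u) holds.

Equivalent; both directions hold.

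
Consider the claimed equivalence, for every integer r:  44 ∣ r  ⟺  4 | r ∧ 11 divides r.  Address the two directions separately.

Both directions hold.

Forward direction. If 44 ∣ r, write r = 44q. Since 44 = 11·4, r = 4·(11q), so 4 ∣ r; and since 44 = 4·11, r = 11·(4q), so 11 ∣ r.

Converse. Suppose 4 ∣ r and 11 ∣ r. Any common multiple of 4 and 11 is a multiple of their lcm; here gcd(4, 11) = 1, so lcm(4, 11) = 4·11 = 44, so 44 ∣ r.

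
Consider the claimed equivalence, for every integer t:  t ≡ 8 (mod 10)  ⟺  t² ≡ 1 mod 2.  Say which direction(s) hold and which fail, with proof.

[⇒] This fails: take t = 8. Then 8 ≡ 8 (mod 10), but 8² = 64 ≡ 0 (mod 2), not 1.

[⇐] This fails: take t = 1. Then 1² = 1 ≡ 1 (mod 2), yet 1 ≡ 1 (mod 10), not 8.

(⇒) fails and (⇐) fails.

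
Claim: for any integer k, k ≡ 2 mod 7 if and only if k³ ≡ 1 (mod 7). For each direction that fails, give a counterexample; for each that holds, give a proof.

Only the forward direction holds.

Forward direction. Suppose k ≡ 2 mod 7. Write k = 7j + 2. Then (7j + 2)³ = 343j³ + 294j² + 84j + 8 = 7(49j³ + 42j² + 12j + 1) + 1, so k³ ≡ 1 (mod 7).

Converse. This fails: take k = 1. Then 1³ = 1 ≡ 1 (mod 7), yet 1 ≡ 1 (mod 7), not 2.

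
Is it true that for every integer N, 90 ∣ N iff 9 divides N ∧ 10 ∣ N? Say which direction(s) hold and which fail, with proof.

Equivalent; both directions hold.

[⇒] If 90 ∣ N, write N = 90q. Since 90 = 10·9, N = 9·(10q), so 9 ∣ N; and since 90 = 9·10, N = 10·(9q), so 10 ∣ N.

[⇐] Suppose 9 ∣ N and 10 ∣ N. Any common multiple of 9 and 10 is a multiple of their lcm; here gcd(9, 10) = 1, so lcm(9, 10) = 9·10 = 90, so 90 ∣ N.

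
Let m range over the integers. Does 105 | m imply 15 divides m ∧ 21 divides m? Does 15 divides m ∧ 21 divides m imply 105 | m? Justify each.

Equivalent; both directions hold.

(⟹) If 105 ∣ m, write m = 105q. Since 105 = 7·15, m = 15·(7q), so 15 ∣ m; and since 105 = 5·21, m = 21·(5q), so 21 ∣ m.

(⟸) Suppose 15 ∣ m and 21 ∣ m. Any common multiple of 15 and 21 is a multiple of their lcm; here lcm(15, 21) = 15·21/gcd(15, 21) = 315/3 = 105, so 105 ∣ m.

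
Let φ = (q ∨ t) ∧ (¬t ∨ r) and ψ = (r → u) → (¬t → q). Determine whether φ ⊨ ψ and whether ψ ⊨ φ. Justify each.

Only the forward implication holds.

(→) Assume the antecedent. If q is true, (r → u) → (¬t → q) reduces to true regardless of the other variables. If q is false, the antecedent forces (r = T, q = F, t = T, u = F) or (r = T, q = F, t = T, u = T), and (r → u) → (¬t → q) holds there. Either way (r → u) → (¬t → q) holds.

(←) This fails. Under r = T, q = F, t = F, u = F, the left side is false but the right side is true.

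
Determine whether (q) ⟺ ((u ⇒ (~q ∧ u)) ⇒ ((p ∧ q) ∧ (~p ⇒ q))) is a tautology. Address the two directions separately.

(→) This fails. Under q = T, u = F, p = F, the left side is true but the right side is false.

(←) Assume the antecedent. If q is true, q reduces to true regardless of the other variables. If q is false, the antecedent cannot hold. Either way q holds.

The forward direction fails; the converse holds.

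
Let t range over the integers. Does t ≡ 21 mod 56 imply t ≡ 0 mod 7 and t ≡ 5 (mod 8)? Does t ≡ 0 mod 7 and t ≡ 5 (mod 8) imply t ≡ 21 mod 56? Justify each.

(⟹) Suppose t ≡ 21 (mod 56); write t = 56j + 21. Since 7 ∣ 56, reducing mod 7 gives t ≡ 21 ≡ 0 (mod 7); since 8 ∣ 56, reducing mod 8 gives t ≡ 21 ≡ 5 (mod 8).

(⟸) Conversely, if t ≡ 0 (mod 7) and t ≡ 5 (mod 8), then by the Chinese remainder theorem t ≡ 21 (mod 56). This is exactly t ≡ 21 (mod 56).

Both directions hold.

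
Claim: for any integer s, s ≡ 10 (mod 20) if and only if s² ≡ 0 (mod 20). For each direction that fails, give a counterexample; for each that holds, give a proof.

Forward direction. Suppose s ≡ 10 (mod 20). Write s = 20j + 10. Then (20j + 10)² = 400j² + 400j + 100 = 20(20j² + 20j + 5) + 0, so s² ≡ 0 (mod 20).

Converse. This fails: take s = 0. Then 0² = 0 ≡ 0 (mod 20), yet 0 ≡ 0 (mod 20), not 10.

The forward direction holds; the converse fails.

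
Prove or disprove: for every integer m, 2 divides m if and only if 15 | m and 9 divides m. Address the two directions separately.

(→) This fails: take m = 2. Certainly 2 ∣ 2, but 15 ∤ 2.

(←) This fails: take m = 45. Both 15 ∣ 45 and 9 ∣ 45, yet 45 is not a multiple of 2 (since 45 = 22·2 + 1), so 2 ∤ 45.

Neither implication holds.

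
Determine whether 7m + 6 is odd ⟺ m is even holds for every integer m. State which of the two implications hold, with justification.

Neither implication holds.

(⇒) This fails: m = 5 gives 7m + 6 = 41, which is odd, but 5 is odd, not even.

(⇐) This also fails: m = 6 is even, but 7m + 6 = 48 is even, not odd.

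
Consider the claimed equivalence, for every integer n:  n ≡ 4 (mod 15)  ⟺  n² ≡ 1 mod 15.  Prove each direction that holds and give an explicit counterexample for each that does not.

Not equivalent: only (⇒) holds.

(⟹) Suppose n ≡ 4 (mod 15). Write n = 15j + 4. Then (15j + 4)² = 225j² + 120j + 16 = 15(15j² + 8j + 1) + 1, so n² ≡ 1 (mod 15).

(⟸) This fails: take n = 1. Then 1² = 1 ≡ 1 (mod 15), yet 1 ≡ 1 (mod 15), not 4.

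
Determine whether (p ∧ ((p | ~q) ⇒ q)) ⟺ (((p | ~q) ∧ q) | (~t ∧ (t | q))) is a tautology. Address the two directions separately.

Forward direction. Assume the antecedent. If t is true, the antecedent forces (t = T, p = T, q = T), and the consequent holds there. If t is false, the antecedent forces (t = F, p = T, q = T), and the consequent holds there. Either way the consequent holds.

Converse. This fails. Under t = F, p = F, q = T, the left side is false but the right side is true.

Only the forward implication holds.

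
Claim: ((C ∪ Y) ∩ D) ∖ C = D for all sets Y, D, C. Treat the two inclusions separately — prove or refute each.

The sets are not equal: only the forward inclusion holds.

(⟸) This inclusion fails. Take Y = ∅, D = {1}, C = ∅; then 1 ∈ D but 1 ∉ ((C ∪ Y) ∩ D) ∖ C.

(⟹) Let x ∈ ((C ∪ Y) ∩ D) ∖ C. Then x ∈ Y ∩ D and x ∉ C, from which x ∈ D.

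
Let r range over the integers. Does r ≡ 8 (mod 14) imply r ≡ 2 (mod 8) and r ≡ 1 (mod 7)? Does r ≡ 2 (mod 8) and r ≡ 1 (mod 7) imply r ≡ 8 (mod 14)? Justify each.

Only the reverse direction holds.

(⇒) This fails: r = 8 gives 8 ≡ 8 (mod 14) but 8 ≡ 0 (mod 8), so the conjunction on the right does not hold.

(⇐) Conversely, if r ≡ 2 (mod 8) and r ≡ 1 (mod 7), then by the Chinese remainder theorem r ≡ 50 (mod 56). Since 50 ≡ 8 (mod 14) and 14 ∣ 56, we get r ≡ 8 (mod 14).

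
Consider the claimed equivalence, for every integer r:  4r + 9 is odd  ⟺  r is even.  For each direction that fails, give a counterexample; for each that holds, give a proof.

[⇒] This fails: take r = 1. Then 4r + 9 = 13, which is odd, yet r = 1 is odd, not even.

[⇐] Suppose r is even. Since 4 is even, 4r is even for every r, so 4r + 9 has the same parity as 9, which is odd. Hence 4r + 9 is odd.

Only the converse holds.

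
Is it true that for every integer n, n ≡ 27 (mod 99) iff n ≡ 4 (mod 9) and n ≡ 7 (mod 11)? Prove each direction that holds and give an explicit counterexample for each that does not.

(⇒) fails and (⇐) fails.

(⟹) This fails: n = 27 gives 27 ≡ 27 (mod 99) but 27 ≡ 0 (mod 9), so the conjunction on the right does not hold.

(⟸) This fails: n = 40 satisfies both congruences on the right (40 ≡ 4 mod 9 and 40 ≡ 7 mod 11) yet 40 ≡ 40 (mod 99), not 27.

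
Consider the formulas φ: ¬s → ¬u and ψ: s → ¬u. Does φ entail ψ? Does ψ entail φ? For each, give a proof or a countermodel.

Forward direction. This fails. Under s = T, u = T, the left side is true but the right side is false.

Converse. This fails. Under s = F, u = T, the left side is false but the right side is true.

(⇒) fails and (⇐) fails.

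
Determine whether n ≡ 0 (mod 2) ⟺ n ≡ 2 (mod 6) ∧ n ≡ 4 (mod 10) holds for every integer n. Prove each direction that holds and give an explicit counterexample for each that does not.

(⇐) If n ≡ 2 (mod 6) and n ≡ 4 (mod 10), then by the Chinese remainder theorem n ≡ 14 (mod 30). Since 14 ≡ 0 (mod 2) and 2 ∣ 30, we get n ≡ 0 (mod 2).

(⇒) This fails: n = 0 gives 0 ≡ 0 (mod 2) but 0 ≡ 0 (mod 6), so the conjunction on the right does not hold.

Only the converse holds.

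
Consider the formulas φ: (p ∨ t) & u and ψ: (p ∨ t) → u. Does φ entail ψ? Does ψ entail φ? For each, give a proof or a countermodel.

Only the forward direction holds.

Forward direction. Assume the antecedent. If u is true, (p ∨ t) → u reduces to true regardless of the other variables. If u is false, the antecedent cannot hold. Either way (p ∨ t) → u holds.

Converse. This fails. Under u = F, t = F, p = F, the left side is false but the right side is true.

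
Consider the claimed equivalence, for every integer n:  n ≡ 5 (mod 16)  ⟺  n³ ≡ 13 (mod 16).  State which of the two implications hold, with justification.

Both directions hold; the statement is true.

Forward direction. Suppose n ≡ 5 (mod 16). Write n = 16j + 5. Then (16j + 5)³ = 4096j³ + 3840j² + 1200j + 125 = 16(256j³ + 240j² + 75j + 7) + 13, so n³ ≡ 13 (mod 16).

Converse. Suppose n³ ≡ 13 (mod 16). The only residue r in {0, …, 15} with r³ ≡ 13 (mod 16) is r = 5, so n ≡ 5 (mod 16).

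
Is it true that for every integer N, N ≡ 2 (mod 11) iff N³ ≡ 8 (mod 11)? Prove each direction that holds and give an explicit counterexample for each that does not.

The biconditional holds.

[⇒] Suppose N ≡ 2 (mod 11). Write N = 11j + 2. Then (11j + 2)³ = 1331j³ + 726j² + 132j + 8 = 11(121j³ + 66j² + 12j) + 8, so N³ ≡ 8 (mod 11).

[⇐] Conversely, suppose N³ ≡ 8 (mod 11). The only residue r in {0, …, 10} with r³ ≡ 8 (mod 11) is r = 2, so N ≡ 2 (mod 11).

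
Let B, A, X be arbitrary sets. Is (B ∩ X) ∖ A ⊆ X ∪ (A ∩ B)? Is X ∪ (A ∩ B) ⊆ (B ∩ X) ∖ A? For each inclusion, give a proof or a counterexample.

Reverse inclusion. This inclusion fails. Take B = {1}, A = {1}, X = ∅; then 1 ∈ X ∪ (A ∩ B) but 1 ∉ (B ∩ X) ∖ A.

Forward inclusion. Let x ∈ (B ∩ X) ∖ A. Then x ∈ B ∩ X and x ∉ A, from which x ∈ X ∪ (A ∩ B).

(⊆) holds; (⊇) fails.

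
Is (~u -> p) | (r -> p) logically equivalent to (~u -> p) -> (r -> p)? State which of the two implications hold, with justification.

Both directions fail.

(→) This fails. Under p = F, r = T, u = T, the left side is true but the right side is false.

(←) This fails. Under p = F, r = T, u = F, the left side is false but the right side is true.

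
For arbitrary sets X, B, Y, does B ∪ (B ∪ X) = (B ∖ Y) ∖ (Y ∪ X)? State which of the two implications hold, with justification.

(⊆) This inclusion fails. Take X = {1}, B = ∅, Y = ∅; then 1 ∈ B ∪ (B ∪ X) but 1 ∉ (B ∖ Y) ∖ (Y ∪ X).

(⊇) Let x ∈ (B ∖ Y) ∖ (Y ∪ X). Then x ∈ B and x ∉ X, Y, from which x ∈ B ∪ (B ∪ X).

Only the reverse inclusion holds.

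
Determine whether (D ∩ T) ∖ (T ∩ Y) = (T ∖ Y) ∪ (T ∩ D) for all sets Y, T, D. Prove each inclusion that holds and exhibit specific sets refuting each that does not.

The sets are not equal: only the forward inclusion holds.

(⟸) This inclusion fails. Take Y = ∅, T = {1}, D = ∅; then 1 ∈ (T ∖ Y) ∪ (T ∩ D) but 1 ∉ (D ∩ T) ∖ (T ∩ Y).

(⟹) Let x ∈ (D ∩ T) ∖ (T ∩ Y). Then x ∈ T ∩ D and x ∉ Y, from which x ∈ (T ∖ Y) ∪ (T ∩ D).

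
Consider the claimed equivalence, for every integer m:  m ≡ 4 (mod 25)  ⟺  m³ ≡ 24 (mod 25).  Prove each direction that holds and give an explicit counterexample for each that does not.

(⟹) This fails: take m = 4. Then 4 ≡ 4 (mod 25), but 4³ = 64 ≡ 14 (mod 25), not 24.

(⟸) This fails: take m = 24. Then 24³ = 13824 ≡ 24 (mod 25), yet 24 ≡ 24 (mod 25), not 4.

Both directions fail.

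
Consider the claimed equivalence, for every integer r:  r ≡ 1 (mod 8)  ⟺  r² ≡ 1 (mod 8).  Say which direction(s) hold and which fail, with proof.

(⇒) Suppose r ≡ 1 (mod 8). Write r = 8j + 1. Then (8j + 1)² = 64j² + 16j + 1 = 8(8j² + 2j) + 1, so r² ≡ 1 (mod 8).

(⇐) This fails: take r = 3. Then 3² = 9 ≡ 1 (mod 8), yet 3 ≡ 3 (mod 8), not 1.

Only the forward implication holds.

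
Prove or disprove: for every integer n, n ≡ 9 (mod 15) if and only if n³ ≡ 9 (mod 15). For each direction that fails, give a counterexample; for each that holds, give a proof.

(⇒) Suppose n ≡ 9 (mod 15). Write n = 15j + 9. Then (15j + 9)³ = 3375j³ + 6075j² + 3645j + 729 = 15(225j³ + 405j² + 243j + 48) + 9, so n³ ≡ 9 (mod 15).

(⇐) Conversely, suppose n³ ≡ 9 (mod 15). The only residue r in {0, …, 14} with r³ ≡ 9 (mod 15) is r = 9, so n ≡ 9 (mod 15).

Both directions hold.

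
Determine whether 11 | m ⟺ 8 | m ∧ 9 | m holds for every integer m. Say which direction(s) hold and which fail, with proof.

(→) This fails: take m = 11. Certainly 11 ∣ 11, but 8 ∤ 11.

(←) This fails: take m = 72. Both 8 ∣ 72 and 9 ∣ 72, yet 72 is not a multiple of 11 (since 72 = 6·11 + 6), so 11 ∤ 72.

Both directions fail.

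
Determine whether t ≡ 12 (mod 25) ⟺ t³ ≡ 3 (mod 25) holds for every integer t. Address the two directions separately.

Equivalent; both directions hold.

[⇒] Suppose t ≡ 12 (mod 25). Write t = 25j + 12. Then (25j + 12)³ = 15625j³ + 22500j² + 10800j + 1728 = 25(625j³ + 900j² + 432j + 69) + 3, so t³ ≡ 3 (mod 25).

[⇐] Conversely, suppose t³ ≡ 3 (mod 25). The only residue r in {0, …, 24} with r³ ≡ 3 (mod 25) is r = 12, so t ≡ 12 (mod 25).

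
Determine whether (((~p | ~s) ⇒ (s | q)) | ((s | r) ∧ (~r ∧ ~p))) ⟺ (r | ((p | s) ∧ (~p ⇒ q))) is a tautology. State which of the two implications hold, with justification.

Neither direction holds.

(⇒) This fails. Under p = F, s = T, q = F, r = F, the left side is true but the right side is false.

(⇐) This fails. Under p = T, s = F, q = F, r = F, the left side is false but the right side is true.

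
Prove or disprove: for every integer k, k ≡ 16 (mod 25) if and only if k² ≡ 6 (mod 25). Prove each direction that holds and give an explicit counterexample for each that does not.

(⟹) Suppose k ≡ 16 (mod 25). Write k = 25j + 16. Then (25j + 16)² = 625j² + 800j + 256 = 25(25j² + 32j + 10) + 6, so k² ≡ 6 (mod 25).

(⟸) This fails: take k = 9. Then 9² = 81 ≡ 6 (mod 25), yet 9 ≡ 9 (mod 25), not 16.

The forward direction holds; the converse fails.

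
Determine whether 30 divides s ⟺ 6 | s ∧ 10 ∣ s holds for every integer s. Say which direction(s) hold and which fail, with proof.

[⇒] If 30 ∣ s, write s = 30q. Since 30 = 5·6, s = 6·(5q), so 6 ∣ s; and since 30 = 3·10, s = 10·(3q), so 10 ∣ s.

[⇐] Suppose 6 ∣ s and 10 ∣ s. Any common multiple of 6 and 10 is a multiple of their lcm; here lcm(6, 10) = 6·10/gcd(6, 10) = 60/2 = 30, so 30 ∣ s.

Both directions hold.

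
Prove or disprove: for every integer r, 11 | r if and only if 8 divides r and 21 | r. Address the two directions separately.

Neither implication holds.

[⇒] This fails: take r = 11. Certainly 11 ∣ 11, but 8 ∤ 11.

[⇐] This fails: take r = 168. Both 8 ∣ 168 and 21 ∣ 168, yet 168 is not a multiple of 11 (since 168 = 15·11 + 3), so 11 ∤ 168.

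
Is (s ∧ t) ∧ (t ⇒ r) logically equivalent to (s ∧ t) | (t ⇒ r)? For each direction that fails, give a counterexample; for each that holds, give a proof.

Only the forward direction holds.

(→) Assume the antecedent. If s is true, (s ∧ t) | (t ⇒ r) reduces to true regardless of the other variables. If s is false, the antecedent cannot hold. Either way (s ∧ t) | (t ⇒ r) holds.

(←) This fails. Under s = F, r = F, t = F, the left side is false but the right side is true.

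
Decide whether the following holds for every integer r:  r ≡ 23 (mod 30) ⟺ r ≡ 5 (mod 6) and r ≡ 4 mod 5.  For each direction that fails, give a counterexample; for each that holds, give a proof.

(⇒) fails and (⇐) fails.

Forward direction. This fails: r = 23 gives 23 ≡ 23 (mod 30) but 23 ≡ 3 (mod 5), so the conjunction on the right does not hold.

Converse. This fails: r = 29 satisfies both congruences on the right (29 ≡ 5 mod 6 and 29 ≡ 4 mod 5) yet 29 ≡ 29 (mod 30), not 23.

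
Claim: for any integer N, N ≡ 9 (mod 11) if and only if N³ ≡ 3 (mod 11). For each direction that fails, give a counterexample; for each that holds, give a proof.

Both implications hold.

(⟹) Suppose N ≡ 9 (mod 11). Write N = 11j + 9. Then (11j + 9)³ = 1331j³ + 3267j² + 2673j + 729 = 11(121j³ + 297j² + 243j + 66) + 3, so N³ ≡ 3 (mod 11).

(⟸) Conversely, suppose N³ ≡ 3 (mod 11). The only residue r in {0, …, 10} with r³ ≡ 3 (mod 11) is r = 9, so N ≡ 9 (mod 11).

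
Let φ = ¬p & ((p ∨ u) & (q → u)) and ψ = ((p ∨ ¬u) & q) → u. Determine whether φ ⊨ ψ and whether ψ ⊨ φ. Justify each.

Converse. This fails. Under u = F, p = F, q = F, the left side is false but the right side is true.

Forward direction. Assume the antecedent. If u is true, ((p ∨ ¬u) & q) → u reduces to true regardless of the other variables. If u is false, the antecedent cannot hold. Either way ((p ∨ ¬u) & q) → u holds.

Only the forward implication holds.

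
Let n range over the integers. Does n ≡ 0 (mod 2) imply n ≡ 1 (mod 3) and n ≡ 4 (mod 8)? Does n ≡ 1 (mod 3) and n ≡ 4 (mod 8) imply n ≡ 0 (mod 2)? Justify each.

Only the reverse direction holds.

(⟹) This fails: n = 0 gives 0 ≡ 0 (mod 2) but 0 ≡ 0 (mod 3), so the conjunction on the right does not hold.

(⟸) Conversely, if n ≡ 1 (mod 3) and n ≡ 4 (mod 8), then by the Chinese remainder theorem n ≡ 4 (mod 24). Since 4 ≡ 0 (mod 2) and 2 ∣ 24, we get n ≡ 0 (mod 2).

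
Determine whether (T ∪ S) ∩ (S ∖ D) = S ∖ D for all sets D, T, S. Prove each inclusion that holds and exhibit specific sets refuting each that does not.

Both inclusions hold.

Reverse inclusion. Let x ∈ S ∖ D. Then either x ∈ S and x ∉ D, T; or x ∈ T ∩ S and x ∉ D. In each case x ∈ (T ∪ S) ∩ (S ∖ D), so S ∖ D ⊆ (T ∪ S) ∩ (S ∖ D).

Forward inclusion. Let x ∈ (T ∪ S) ∩ (S ∖ D). Then either x ∈ S and x ∉ D, T; or x ∈ T ∩ S and x ∉ D. In each case x ∈ S ∖ D, so (T ∪ S) ∩ (S ∖ D) ⊆ S ∖ D.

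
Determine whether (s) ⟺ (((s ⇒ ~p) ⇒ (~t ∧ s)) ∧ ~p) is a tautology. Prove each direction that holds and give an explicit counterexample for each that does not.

The forward direction fails; the converse holds.

(⟸) Assume the antecedent. If p is true, the antecedent cannot hold. If p is false, the antecedent forces (p = F, t = F, s = T), and s holds there. Either way s holds.

(⟹) This fails. Under p = T, t = F, s = T, the left side is true but the right side is false.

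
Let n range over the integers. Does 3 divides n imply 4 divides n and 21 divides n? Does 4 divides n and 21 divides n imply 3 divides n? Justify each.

(→) This fails: take n = 3. Certainly 3 ∣ 3, but 4 ∤ 3.

(←) Suppose 4 ∣ n and 21 ∣ n. Any common multiple of 4 and 21 is a multiple of their lcm; here gcd(4, 21) = 1, so lcm(4, 21) = 4·21 = 84, so 84 ∣ n. Since 3 ∣ 84, it follows that 3 ∣ n.

Not equivalent: only (⇐) holds.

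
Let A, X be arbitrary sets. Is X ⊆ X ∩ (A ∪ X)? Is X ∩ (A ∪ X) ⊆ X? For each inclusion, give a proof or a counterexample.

The two sets are equal.

Forward inclusion. Let x ∈ X. Then either x ∈ X and x ∉ A; or x ∈ A ∩ X. In each case x ∈ X ∩ (A ∪ X), so X ⊆ X ∩ (A ∪ X).

Reverse inclusion. Let x ∈ X ∩ (A ∪ X). Then either x ∈ X and x ∉ A; or x ∈ A ∩ X. In each case x ∈ X, so X ∩ (A ∪ X) ⊆ X.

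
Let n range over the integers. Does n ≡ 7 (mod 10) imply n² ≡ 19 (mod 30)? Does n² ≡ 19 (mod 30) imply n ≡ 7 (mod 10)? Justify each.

Neither implication holds.

Forward direction. This fails: take n = 27. Then 27 ≡ 7 (mod 10), but 27² = 729 ≡ 9 (mod 30), not 19.

Converse. This fails: take n = 13. Then 13² = 169 ≡ 19 (mod 30), yet 13 ≡ 3 (mod 10), not 7.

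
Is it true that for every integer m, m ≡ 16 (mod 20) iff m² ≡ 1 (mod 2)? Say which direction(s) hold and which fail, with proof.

(⇒) fails and (⇐) fails.

(→) This fails: take m = 16. Then 16 ≡ 16 (mod 20), but 16² = 256 ≡ 0 (mod 2), not 1.

(←) This fails: take m = 1. Then 1² = 1 ≡ 1 (mod 2), yet 1 ≡ 1 (mod 20), not 16.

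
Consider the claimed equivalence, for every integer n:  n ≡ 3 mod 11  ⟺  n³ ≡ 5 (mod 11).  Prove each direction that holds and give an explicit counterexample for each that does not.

Forward direction. Suppose n ≡ 3 mod 11. Write n = 11j + 3. Then (11j + 3)³ = 1331j³ + 1089j² + 297j + 27 = 11(121j³ + 99j² + 27j + 2) + 5, so n³ ≡ 5 (mod 11).

Converse. For the converse, argue contrapositively. If n ≢ 3 (mod 11), then n is congruent to one of 0, 1, 2, 4, 5, 6, 7, 8, 9, 10 modulo 11, and these give n³ ≡ 0, 1, 8, 9, 4, 7, 2, 6, 3, 10 respectively — never 5.

Equivalent; both directions hold.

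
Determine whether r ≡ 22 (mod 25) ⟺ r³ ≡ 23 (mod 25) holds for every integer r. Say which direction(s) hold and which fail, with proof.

[⇐] Suppose r³ ≡ 23 (mod 25). The only residue r in {0, …, 24} with r³ ≡ 23 (mod 25) is r = 22, so r ≡ 22 (mod 25).

[⇒] Suppose r ≡ 22 (mod 25). Write r = 25j + 22. Then (25j + 22)³ = 15625j³ + 41250j² + 36300j + 10648 = 25(625j³ + 1650j² + 1452j + 425) + 23, so r³ ≡ 23 (mod 25).

Both implications hold.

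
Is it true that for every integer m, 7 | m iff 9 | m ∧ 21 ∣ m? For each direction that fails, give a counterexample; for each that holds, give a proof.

(⟹) This fails: take m = 7. Certainly 7 ∣ 7, but 9 ∤ 7.

(⟸) Suppose 9 ∣ m and 21 ∣ m. Any common multiple of 9 and 21 is a multiple of their lcm; here lcm(9, 21) = 9·21/gcd(9, 21) = 189/3 = 63, so 63 ∣ m. Since 7 ∣ 63, it follows that 7 ∣ m.

Only the reverse direction holds.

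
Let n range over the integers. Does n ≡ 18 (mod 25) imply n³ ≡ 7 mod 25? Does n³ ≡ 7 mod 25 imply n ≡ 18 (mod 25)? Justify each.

[⇒] Suppose n ≡ 18 (mod 25). Write n = 25j + 18. Then (25j + 18)³ = 15625j³ + 33750j² + 24300j + 5832 = 25(625j³ + 1350j² + 972j + 233) + 7, so n³ ≡ 7 (mod 25).

[⇐] Conversely, suppose n³ ≡ 7 (mod 25). The only residue r in {0, …, 24} with r³ ≡ 7 (mod 25) is r = 18, so n ≡ 18 (mod 25).

Both implications hold.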